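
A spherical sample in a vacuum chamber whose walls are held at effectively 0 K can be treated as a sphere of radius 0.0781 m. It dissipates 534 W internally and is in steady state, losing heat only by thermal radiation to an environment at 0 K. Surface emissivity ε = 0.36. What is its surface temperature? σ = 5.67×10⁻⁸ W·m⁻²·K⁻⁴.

T ≈ 764 K

Steady state: internal power = radiated power, P = εσA T⁴.
Radiating area A = 4πr² = 0.07665 m².
T⁴ = P/(εσA) = 534/(0.36·5.67×10⁻⁸·0.07665) = 3.413×10¹¹ K⁴.
T = (3.413×10¹¹)^(1/4).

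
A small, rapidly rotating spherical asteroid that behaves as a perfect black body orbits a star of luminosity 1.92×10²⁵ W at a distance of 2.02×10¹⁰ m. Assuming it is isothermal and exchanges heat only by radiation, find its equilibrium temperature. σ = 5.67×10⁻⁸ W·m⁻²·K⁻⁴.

First find the stellar flux at distance d: S = L/(4πd²) = 1.92×10²⁵/(4π·(2.02×10¹⁰)²) = 3744 W/m².
For an isothermal sphere, absorbed (1−a)S·πr² = emitted σ·4πr²·T⁴, so T⁴ = (1−a)S/(4σ).
T⁴ = 1.00·3744/(4·5.67×10⁻⁸) = 1.651×10¹⁰ K⁴.

T ≈ 358 K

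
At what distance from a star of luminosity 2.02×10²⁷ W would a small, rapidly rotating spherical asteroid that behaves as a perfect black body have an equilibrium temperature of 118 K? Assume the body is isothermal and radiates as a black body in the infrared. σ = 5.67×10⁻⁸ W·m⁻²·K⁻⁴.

d ≈ 1.91×10¹² m

For an isothermal black-emitting sphere, (1−a)S·πr² = σ·4πr²·T⁴ ⇒ S = 4σT⁴/(1−a).
S = 4·5.67×10⁻⁸·(118)⁴/1.00 = 43.97 W/m².
Flux falls as S = L/(4πd²), so d = √(L/(4πS)) = √(2.02×10²⁷/(4π·43.97)).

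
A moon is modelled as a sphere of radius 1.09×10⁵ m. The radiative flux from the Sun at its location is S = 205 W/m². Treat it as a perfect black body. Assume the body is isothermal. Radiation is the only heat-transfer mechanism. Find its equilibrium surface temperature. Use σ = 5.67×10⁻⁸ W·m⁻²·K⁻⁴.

T ≈ 173 K

At equilibrium, absorbed power = emitted power.
Absorbing cross-section = πr² = 3.733×10¹⁰ m²; emitting surface = 4πr² = 1.493×10¹¹ m² (ratio 4).
S·A_cross = εσ·A_surf·T⁴  ⇒  T⁴ = S/(4σ).
T⁴ = 1.00·205/(4·5.67×10⁻⁸) = 9.039×10⁸ K⁴.
T = (9.039×10⁸)^(1/4).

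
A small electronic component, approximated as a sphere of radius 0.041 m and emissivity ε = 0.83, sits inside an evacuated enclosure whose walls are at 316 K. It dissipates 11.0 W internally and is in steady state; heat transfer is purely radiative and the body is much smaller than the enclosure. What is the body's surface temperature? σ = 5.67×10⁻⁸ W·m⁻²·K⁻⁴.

For a small grey body in a large enclosure, net radiated power = εσA(T⁴ − T_w⁴).
Steady state: P = εσA(T⁴ − T_w⁴) with A = 4πr² = 0.02112 m².
T⁴ = P/(εσA) + T_w⁴ = 11.0/(0.83·5.67×10⁻⁸·0.02112) + (316)⁴
    = 1.107×10¹⁰ + 9.971×10⁹ = 2.104×10¹⁰ K⁴.

T ≈ 381 K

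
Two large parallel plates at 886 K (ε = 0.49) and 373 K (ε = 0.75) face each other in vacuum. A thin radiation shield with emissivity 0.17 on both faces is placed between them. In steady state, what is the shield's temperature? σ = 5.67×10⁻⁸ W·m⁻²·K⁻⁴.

T_s ≈ 741 K

In steady state the net flux on the hot side equals that on the cold side.
σ(T₁⁴−T_s⁴)/D₁ = σ(T_s⁴−T₂⁴)/D₂, with D₁ = 1/ε₁+1/ε_s−1 = 6.923, D₂ = 1/ε_s+1/ε₂−1 = 6.216.
Solve for T_s⁴: T_s⁴ = (D₂·T₁⁴ + D₁·T₂⁴)/(D₁+D₂) = 3.017×10¹¹ K⁴.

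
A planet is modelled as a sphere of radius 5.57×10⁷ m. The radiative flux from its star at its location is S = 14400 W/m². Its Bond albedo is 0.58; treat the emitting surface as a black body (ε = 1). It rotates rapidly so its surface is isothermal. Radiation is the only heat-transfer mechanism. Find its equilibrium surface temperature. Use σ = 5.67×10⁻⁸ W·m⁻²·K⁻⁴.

At equilibrium, absorbed power = emitted power.
Absorbing cross-section = πr² = 9.747×10¹⁵ m²; emitting surface = 4πr² = 3.899×10¹⁶ m² (ratio 4).
(1−a)S·A_cross = εσ·A_surf·T⁴  ⇒  T⁴ = (1−a)S/(4σ).
T⁴ = 0.420·14400/(4·5.67×10⁻⁸) = 2.667×10¹⁰ K⁴.
T = (2.667×10¹⁰)^(1/4).

T ≈ 404 K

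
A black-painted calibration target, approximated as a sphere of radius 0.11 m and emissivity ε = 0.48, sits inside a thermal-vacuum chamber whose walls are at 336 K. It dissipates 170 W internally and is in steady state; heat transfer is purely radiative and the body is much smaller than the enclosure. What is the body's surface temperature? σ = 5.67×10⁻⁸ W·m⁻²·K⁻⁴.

For a small grey body in a large enclosure, net radiated power = εσA(T⁴ − T_w⁴).
Steady state: P = εσA(T⁴ − T_w⁴) with A = 4πr² = 0.1521 m².
T⁴ = P/(εσA) + T_w⁴ = 170/(0.48·5.67×10⁻⁸·0.1521) + (336)⁴
    = 4.108×10¹⁰ + 1.275×10¹⁰ = 5.383×10¹⁰ K⁴.

T ≈ 482 K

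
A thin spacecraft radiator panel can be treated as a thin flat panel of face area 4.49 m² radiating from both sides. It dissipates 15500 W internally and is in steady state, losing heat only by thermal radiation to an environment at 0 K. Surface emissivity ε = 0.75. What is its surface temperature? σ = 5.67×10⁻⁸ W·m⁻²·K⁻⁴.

T ≈ 449 K

Steady state: internal power = radiated power, P = εσA T⁴.
Radiating area A = 2·4.49 = 8.980 m².
T⁴ = P/(εσA) = 15500/(0.75·5.67×10⁻⁸·8.980) = 4.059×10¹⁰ K⁴.
T = (4.059×10¹⁰)^(1/4).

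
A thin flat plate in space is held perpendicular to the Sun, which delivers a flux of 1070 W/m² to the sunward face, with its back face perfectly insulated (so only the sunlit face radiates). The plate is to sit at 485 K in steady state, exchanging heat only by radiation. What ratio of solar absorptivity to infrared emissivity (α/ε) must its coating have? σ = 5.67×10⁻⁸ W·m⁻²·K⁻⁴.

α/ε ≈ 2.93

Balance: αS·A = εσ·1A·T⁴ ⇒ α/ε = σT⁴/S.
α/ε = 5.67×10⁻⁸·(485)⁴/1070 = 5.67×10⁻⁸·5.533×10¹⁰/1070.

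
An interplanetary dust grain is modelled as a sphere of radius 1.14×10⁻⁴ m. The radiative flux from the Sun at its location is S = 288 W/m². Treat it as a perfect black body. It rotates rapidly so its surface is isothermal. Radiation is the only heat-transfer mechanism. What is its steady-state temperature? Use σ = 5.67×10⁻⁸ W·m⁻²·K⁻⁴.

T ≈ 189 K

At equilibrium, absorbed power = emitted power.
Absorbing cross-section = πr² = 4.083×10⁻⁸ m²; emitting surface = 4πr² = 1.633×10⁻⁷ m² (ratio 4).
S·A_cross = εσ·A_surf·T⁴  ⇒  T⁴ = S/(4σ).
T⁴ = 1.00·288/(4·5.67×10⁻⁸) = 1.270×10⁹ K⁴.
T = (1.270×10⁹)^(1/4).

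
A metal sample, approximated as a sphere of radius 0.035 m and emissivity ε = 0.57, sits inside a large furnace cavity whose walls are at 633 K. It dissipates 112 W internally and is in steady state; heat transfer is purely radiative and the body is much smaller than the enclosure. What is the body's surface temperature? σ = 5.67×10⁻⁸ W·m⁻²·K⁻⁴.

For a small grey body in a large enclosure, net radiated power = εσA(T⁴ − T_w⁴).
Steady state: P = εσA(T⁴ − T_w⁴) with A = 4πr² = 0.01539 m².
T⁴ = P/(εσA) + T_w⁴ = 112/(0.57·5.67×10⁻⁸·0.01539) + (633)⁴
    = 2.251×10¹¹ + 1.606×10¹¹ = 3.857×10¹¹ K⁴.

T ≈ 788 K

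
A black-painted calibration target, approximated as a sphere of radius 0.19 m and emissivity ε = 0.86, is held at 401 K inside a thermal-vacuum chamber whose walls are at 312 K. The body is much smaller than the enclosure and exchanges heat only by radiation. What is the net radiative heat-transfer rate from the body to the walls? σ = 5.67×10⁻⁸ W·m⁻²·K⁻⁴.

For a small grey body in a large enclosure: P_net = εσA(T_body⁴ − T_wall⁴).
A = 4πr² = 0.4536 m²; T_body⁴ − T_wall⁴ = 2.586×10¹⁰ − 9.476×10⁹ = 1.638×10¹⁰ K⁴.
|P_net| = 0.86·5.67×10⁻⁸·0.4536·1.638×10¹⁰.

P_net ≈ 362 W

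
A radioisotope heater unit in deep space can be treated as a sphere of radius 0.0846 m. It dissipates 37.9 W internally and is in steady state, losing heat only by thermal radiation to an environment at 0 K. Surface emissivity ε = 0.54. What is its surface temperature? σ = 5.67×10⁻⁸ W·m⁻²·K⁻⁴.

T ≈ 343 K

Steady state: internal power = radiated power, P = εσA T⁴.
Radiating area A = 4πr² = 0.08994 m².
T⁴ = P/(εσA) = 37.9/(0.54·5.67×10⁻⁸·0.08994) = 1.376×10¹⁰ K⁴.
T = (1.376×10¹⁰)^(1/4).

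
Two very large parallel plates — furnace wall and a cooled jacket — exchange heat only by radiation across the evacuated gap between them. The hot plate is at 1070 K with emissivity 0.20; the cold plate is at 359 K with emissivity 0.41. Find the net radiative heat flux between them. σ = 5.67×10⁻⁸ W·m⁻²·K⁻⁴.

q ≈ 11400 W/m²

For two infinite grey parallel plates, q = σ(T₁⁴ − T₂⁴)/(1/ε₁ + 1/ε₂ − 1).
T₁⁴ − T₂⁴ = 1.311×10¹² − 1.661×10¹⁰ = 1.294×10¹² K⁴.
1/ε₁ + 1/ε₂ − 1 = 5.000 + 2.439 − 1 = 6.439.
q = 5.67×10⁻⁸ × 1.294×10¹² / 6.439.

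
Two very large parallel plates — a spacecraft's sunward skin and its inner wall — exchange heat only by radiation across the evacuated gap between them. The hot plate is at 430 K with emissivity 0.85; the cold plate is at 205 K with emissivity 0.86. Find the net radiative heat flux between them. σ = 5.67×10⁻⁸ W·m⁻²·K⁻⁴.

q ≈ 1370 W/m²

For two infinite grey parallel plates, q = σ(T₁⁴ − T₂⁴)/(1/ε₁ + 1/ε₂ − 1).
T₁⁴ − T₂⁴ = 3.419×10¹⁰ − 1.766×10⁹ = 3.242×10¹⁰ K⁴.
1/ε₁ + 1/ε₂ − 1 = 1.176 + 1.163 − 1 = 1.339.
q = 5.67×10⁻⁸ × 3.242×10¹⁰ / 1.339.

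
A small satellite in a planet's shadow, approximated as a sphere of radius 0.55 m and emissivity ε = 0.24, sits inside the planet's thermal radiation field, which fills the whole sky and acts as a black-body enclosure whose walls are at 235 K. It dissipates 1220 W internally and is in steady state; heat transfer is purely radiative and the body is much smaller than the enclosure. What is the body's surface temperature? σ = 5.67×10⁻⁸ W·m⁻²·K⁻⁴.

For a small grey body in a large enclosure, net radiated power = εσA(T⁴ − T_w⁴).
Steady state: P = εσA(T⁴ − T_w⁴) with A = 4πr² = 3.801 m².
T⁴ = P/(εσA) + T_w⁴ = 1220/(0.24·5.67×10⁻⁸·3.801) + (235)⁴
    = 2.358×10¹⁰ + 3.050×10⁹ = 2.663×10¹⁰ K⁴.

T ≈ 404 K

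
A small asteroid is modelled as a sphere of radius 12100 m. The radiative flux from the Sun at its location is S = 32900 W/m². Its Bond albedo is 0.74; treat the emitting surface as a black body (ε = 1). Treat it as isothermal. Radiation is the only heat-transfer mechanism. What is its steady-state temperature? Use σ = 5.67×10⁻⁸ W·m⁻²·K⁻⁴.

T ≈ 441 K

At equilibrium, absorbed power = emitted power.
Absorbing cross-section = πr² = 4.600×10⁸ m²; emitting surface = 4πr² = 1.840×10⁹ m² (ratio 4).
(1−a)S·A_cross = εσ·A_surf·T⁴  ⇒  T⁴ = (1−a)S/(4σ).
T⁴ = 0.260·32900/(4·5.67×10⁻⁸) = 3.772×10¹⁰ K⁴.
T = (3.772×10¹⁰)^(1/4).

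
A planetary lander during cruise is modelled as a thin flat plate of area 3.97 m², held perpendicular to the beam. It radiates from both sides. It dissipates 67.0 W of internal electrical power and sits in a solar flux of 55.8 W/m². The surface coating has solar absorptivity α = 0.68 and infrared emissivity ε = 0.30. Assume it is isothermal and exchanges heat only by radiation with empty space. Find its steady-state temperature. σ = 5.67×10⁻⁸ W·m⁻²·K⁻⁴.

T ≈ 200 K

At steady state, absorbed solar power + internal power = radiated power.
Absorbed: α·S·A_cross = 0.68·55.8·3.970 = 150.6 W (cross-section A).
Total input = 150.6 + 67.0 = 217.6 W.
Radiated: εσ·A_surf·T⁴ with A_surf = 2A = 7.940 m².
T⁴ = 217.6/(0.30·5.67×10⁻⁸·7.940) = 1.611×10⁹ K⁴.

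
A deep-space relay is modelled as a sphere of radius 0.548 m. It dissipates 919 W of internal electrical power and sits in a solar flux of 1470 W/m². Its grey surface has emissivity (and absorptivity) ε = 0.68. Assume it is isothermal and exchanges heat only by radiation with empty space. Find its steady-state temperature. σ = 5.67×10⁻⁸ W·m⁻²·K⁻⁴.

T ≈ 336 K

At steady state, absorbed solar power + internal power = radiated power.
Absorbed: α·S·A_cross = 0.68·1470·0.9434 = 943.1 W (cross-section πr²).
Total input = 943.1 + 919 = 1862 W.
Radiated: εσ·A_surf·T⁴ with A_surf = 4πr² = 3.774 m².
T⁴ = 1862/(0.68·5.67×10⁻⁸·3.774) = 1.280×10¹⁰ K⁴.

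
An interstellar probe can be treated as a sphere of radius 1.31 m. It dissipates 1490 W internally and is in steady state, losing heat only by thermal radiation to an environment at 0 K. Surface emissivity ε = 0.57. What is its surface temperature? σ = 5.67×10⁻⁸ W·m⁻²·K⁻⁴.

T ≈ 215 K

Steady state: internal power = radiated power, P = εσA T⁴.
Radiating area A = 4πr² = 21.57 m².
T⁴ = P/(εσA) = 1490/(0.57·5.67×10⁻⁸·21.57) = 2.138×10⁹ K⁴.
T = (2.138×10⁹)^(1/4).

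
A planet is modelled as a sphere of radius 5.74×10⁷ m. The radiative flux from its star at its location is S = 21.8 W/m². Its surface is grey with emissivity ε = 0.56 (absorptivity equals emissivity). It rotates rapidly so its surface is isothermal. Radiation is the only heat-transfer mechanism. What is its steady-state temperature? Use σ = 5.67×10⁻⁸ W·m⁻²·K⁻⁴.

At equilibrium, absorbed power = emitted power.
Absorbing cross-section = πr² = 1.035×10¹⁶ m²; emitting surface = 4πr² = 4.140×10¹⁶ m² (ratio 4).
εS·A_cross = εσ·A_surf·T⁴  ⇒  T⁴ = S/(4σ)   (ε cancels).
T⁴ = 21.8/(4·5.67×10⁻⁸) = 9.612×10⁷ K⁴.
T = (9.612×10⁷)^(1/4).

T ≈ 99.0 K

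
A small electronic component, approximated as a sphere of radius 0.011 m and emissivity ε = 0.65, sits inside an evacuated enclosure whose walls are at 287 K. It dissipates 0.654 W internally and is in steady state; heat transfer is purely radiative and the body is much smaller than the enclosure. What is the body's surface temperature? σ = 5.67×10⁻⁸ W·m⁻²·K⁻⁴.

T ≈ 369 K

For a small grey body in a large enclosure, net radiated power = εσA(T⁴ − T_w⁴).
Steady state: P = εσA(T⁴ − T_w⁴) with A = 4πr² = 0.001521 m².
T⁴ = P/(εσA) + T_w⁴ = 0.654/(0.65·5.67×10⁻⁸·0.001521) + (287)⁴
    = 1.167×10¹⁰ + 6.785×10⁹ = 1.846×10¹⁰ K⁴.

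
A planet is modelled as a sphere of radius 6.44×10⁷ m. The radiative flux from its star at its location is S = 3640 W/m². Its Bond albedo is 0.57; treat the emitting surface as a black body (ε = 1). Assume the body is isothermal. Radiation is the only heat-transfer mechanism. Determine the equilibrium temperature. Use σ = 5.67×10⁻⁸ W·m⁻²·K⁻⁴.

At equilibrium, absorbed power = emitted power.
Absorbing cross-section = πr² = 1.303×10¹⁶ m²; emitting surface = 4πr² = 5.212×10¹⁶ m² (ratio 4).
(1−a)S·A_cross = εσ·A_surf·T⁴  ⇒  T⁴ = (1−a)S/(4σ).
T⁴ = 0.430·3640/(4·5.67×10⁻⁸) = 6.901×10⁹ K⁴.
T = (6.901×10⁹)^(1/4).

T ≈ 288 K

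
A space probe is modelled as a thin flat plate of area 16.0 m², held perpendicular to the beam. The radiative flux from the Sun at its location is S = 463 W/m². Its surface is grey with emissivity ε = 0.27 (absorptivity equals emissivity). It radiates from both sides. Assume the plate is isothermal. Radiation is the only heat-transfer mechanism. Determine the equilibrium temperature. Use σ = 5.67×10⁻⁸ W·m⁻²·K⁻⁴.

T ≈ 253 K

At equilibrium, absorbed power = emitted power.
Absorbing cross-section = A = 16.00 m²; emitting surface = 2A = 32.00 m² (ratio 2).
εS·A_cross = εσ·A_surf·T⁴  ⇒  T⁴ = S/(2σ)   (ε cancels).
T⁴ = 463/(2·5.67×10⁻⁸) = 4.083×10⁹ K⁴.
T = (4.083×10⁹)^(1/4).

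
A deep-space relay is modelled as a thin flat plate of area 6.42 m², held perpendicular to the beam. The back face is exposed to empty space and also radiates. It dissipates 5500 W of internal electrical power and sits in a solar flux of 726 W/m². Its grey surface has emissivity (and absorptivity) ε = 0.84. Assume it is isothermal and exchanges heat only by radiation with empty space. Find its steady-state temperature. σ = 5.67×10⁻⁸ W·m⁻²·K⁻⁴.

T ≈ 352 K

At steady state, absorbed solar power + internal power = radiated power.
Absorbed: α·S·A_cross = 0.84·726·6.420 = 3915 W (cross-section A).
Total input = 3915 + 5500 = 9415 W.
Radiated: εσ·A_surf·T⁴ with A_surf = 2A = 12.84 m².
T⁴ = 9415/(0.84·5.67×10⁻⁸·12.84) = 1.540×10¹⁰ K⁴.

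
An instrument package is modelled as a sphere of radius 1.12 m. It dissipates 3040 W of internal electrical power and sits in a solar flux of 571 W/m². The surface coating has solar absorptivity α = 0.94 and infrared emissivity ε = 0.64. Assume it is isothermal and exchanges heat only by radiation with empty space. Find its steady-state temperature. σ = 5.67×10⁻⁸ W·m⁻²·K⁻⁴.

At steady state, absorbed solar power + internal power = radiated power.
Absorbed: α·S·A_cross = 0.94·571·3.941 = 2115 W (cross-section πr²).
Total input = 2115 + 3040 = 5155 W.
Radiated: εσ·A_surf·T⁴ with A_surf = 4πr² = 15.76 m².
T⁴ = 5155/(0.64·5.67×10⁻⁸·15.76) = 9.012×10⁹ K⁴.

T ≈ 308 K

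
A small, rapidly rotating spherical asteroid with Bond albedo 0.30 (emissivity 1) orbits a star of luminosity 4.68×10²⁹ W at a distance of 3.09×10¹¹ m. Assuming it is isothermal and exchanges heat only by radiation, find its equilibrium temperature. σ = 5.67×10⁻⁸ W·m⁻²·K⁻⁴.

T ≈ 1050 K

First find the stellar flux at distance d: S = L/(4πd²) = 4.68×10²⁹/(4π·(3.09×10¹¹)²) = 3.900×10⁵ W/m².
For an isothermal sphere, absorbed (1−a)S·πr² = emitted σ·4πr²·T⁴, so T⁴ = (1−a)S/(4σ).
T⁴ = 0.700·3.900×10⁵/(4·5.67×10⁻⁸) = 1.204×10¹² K⁴.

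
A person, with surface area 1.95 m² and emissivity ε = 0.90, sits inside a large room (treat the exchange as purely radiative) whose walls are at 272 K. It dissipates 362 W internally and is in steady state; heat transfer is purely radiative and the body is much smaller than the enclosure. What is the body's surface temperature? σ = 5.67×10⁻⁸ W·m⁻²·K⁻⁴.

For a small grey body in a large enclosure, net radiated power = εσA(T⁴ − T_w⁴).
Steady state: P = εσA(T⁴ − T_w⁴) with A = 1.95 m².
T⁴ = P/(εσA) + T_w⁴ = 362/(0.90·5.67×10⁻⁸·1.950) + (272)⁴
    = 3.638×10⁹ + 5.474×10⁹ = 9.112×10⁹ K⁴.

T ≈ 309 K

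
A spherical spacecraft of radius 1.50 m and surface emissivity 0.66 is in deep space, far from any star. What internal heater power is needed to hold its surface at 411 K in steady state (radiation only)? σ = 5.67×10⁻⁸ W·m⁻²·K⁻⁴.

P = εσ·4πr²·T⁴.
4πr² = 28.27 m²; T⁴ = 2.853×10¹⁰ K⁴.
P = 0.66·5.67×10⁻⁸·28.27·2.853×10¹⁰.

P ≈ 30200 W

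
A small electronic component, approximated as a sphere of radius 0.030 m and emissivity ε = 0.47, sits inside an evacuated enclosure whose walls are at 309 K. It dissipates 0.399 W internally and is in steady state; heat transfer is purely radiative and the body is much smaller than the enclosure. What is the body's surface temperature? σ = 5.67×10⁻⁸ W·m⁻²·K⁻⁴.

T ≈ 320 K

For a small grey body in a large enclosure, net radiated power = εσA(T⁴ − T_w⁴).
Steady state: P = εσA(T⁴ − T_w⁴) with A = 4πr² = 0.01131 m².
T⁴ = P/(εσA) + T_w⁴ = 0.399/(0.47·5.67×10⁻⁸·0.01131) + (309)⁴
    = 1.324×10⁹ + 9.117×10⁹ = 1.044×10¹⁰ K⁴.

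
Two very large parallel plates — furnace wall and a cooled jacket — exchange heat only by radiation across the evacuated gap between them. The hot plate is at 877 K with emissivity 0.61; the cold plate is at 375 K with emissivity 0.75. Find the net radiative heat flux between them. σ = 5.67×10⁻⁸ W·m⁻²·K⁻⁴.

For two infinite grey parallel plates, q = σ(T₁⁴ − T₂⁴)/(1/ε₁ + 1/ε₂ − 1).
T₁⁴ − T₂⁴ = 5.916×10¹¹ − 1.978×10¹⁰ = 5.718×10¹¹ K⁴.
1/ε₁ + 1/ε₂ − 1 = 1.639 + 1.333 − 1 = 1.973.
q = 5.67×10⁻⁸ × 5.718×10¹¹ / 1.973.

q ≈ 16400 W/m²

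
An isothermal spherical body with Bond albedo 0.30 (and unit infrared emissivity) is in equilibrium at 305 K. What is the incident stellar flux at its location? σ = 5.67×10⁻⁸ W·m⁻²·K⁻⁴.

(1−a)S·πr² = σ·4πr²·T⁴ ⇒ S = 4σT⁴/(1−a).
S = 4·5.67×10⁻⁸·8.654×10⁹/0.700.

S ≈ 2800 W/m²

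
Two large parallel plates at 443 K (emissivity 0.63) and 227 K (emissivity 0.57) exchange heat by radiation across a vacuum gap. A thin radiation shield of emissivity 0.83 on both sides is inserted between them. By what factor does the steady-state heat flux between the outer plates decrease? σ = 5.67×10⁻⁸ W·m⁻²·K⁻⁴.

factor ≈ 1.60

Without shield: q₀ = σΔ(T⁴)/(1/ε₁+1/ε₂−1) with denominator 2.342.
With shield the two gaps are in series; the resistances add: (1/ε₁+1/ε_s−1)+(1/ε_s+1/ε₂−1) = 1.792+1.959 = 3.751.
Heat-flux ratio q₀/q = 3.751/2.342.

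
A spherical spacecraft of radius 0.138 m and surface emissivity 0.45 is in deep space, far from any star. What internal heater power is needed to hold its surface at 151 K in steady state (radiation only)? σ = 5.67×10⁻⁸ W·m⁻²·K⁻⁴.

P = εσ·4πr²·T⁴.
4πr² = 0.2393 m²; T⁴ = 5.199×10⁸ K⁴.
P = 0.45·5.67×10⁻⁸·0.2393·5.199×10⁸.

P ≈ 3.17 W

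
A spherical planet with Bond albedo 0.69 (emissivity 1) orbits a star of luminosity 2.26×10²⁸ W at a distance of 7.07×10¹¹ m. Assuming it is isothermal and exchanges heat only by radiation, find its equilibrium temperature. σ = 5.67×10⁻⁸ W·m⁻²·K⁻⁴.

First find the stellar flux at distance d: S = L/(4πd²) = 2.26×10²⁸/(4π·(7.07×10¹¹)²) = 3598 W/m².
For an isothermal sphere, absorbed (1−a)S·πr² = emitted σ·4πr²·T⁴, so T⁴ = (1−a)S/(4σ).
T⁴ = 0.310·3598/(4·5.67×10⁻⁸) = 4.918×10⁹ K⁴.

T ≈ 265 K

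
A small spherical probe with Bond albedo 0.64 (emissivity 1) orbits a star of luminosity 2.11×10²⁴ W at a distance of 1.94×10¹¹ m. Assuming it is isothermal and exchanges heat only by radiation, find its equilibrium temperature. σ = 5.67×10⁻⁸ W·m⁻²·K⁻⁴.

T ≈ 51.6 K

First find the stellar flux at distance d: S = L/(4πd²) = 2.11×10²⁴/(4π·(1.94×10¹¹)²) = 4.461 W/m².
For an isothermal sphere, absorbed (1−a)S·πr² = emitted σ·4πr²·T⁴, so T⁴ = (1−a)S/(4σ).
T⁴ = 0.360·4.461/(4·5.67×10⁻⁸) = 7.082×10⁶ K⁴.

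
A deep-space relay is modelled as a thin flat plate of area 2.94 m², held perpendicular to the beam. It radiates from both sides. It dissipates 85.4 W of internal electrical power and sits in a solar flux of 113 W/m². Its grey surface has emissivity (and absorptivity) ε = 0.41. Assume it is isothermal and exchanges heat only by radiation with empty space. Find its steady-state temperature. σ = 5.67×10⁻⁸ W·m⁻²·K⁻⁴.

At steady state, absorbed solar power + internal power = radiated power.
Absorbed: α·S·A_cross = 0.41·113·2.940 = 136.2 W (cross-section A).
Total input = 136.2 + 85.4 = 221.6 W.
Radiated: εσ·A_surf·T⁴ with A_surf = 2A = 5.880 m².
T⁴ = 221.6/(0.41·5.67×10⁻⁸·5.880) = 1.621×10⁹ K⁴.

T ≈ 201 K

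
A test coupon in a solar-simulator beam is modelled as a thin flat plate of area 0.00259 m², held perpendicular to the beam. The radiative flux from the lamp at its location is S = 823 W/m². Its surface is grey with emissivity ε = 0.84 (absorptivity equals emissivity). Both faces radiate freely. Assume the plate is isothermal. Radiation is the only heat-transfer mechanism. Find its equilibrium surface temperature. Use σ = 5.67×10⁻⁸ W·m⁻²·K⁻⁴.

At equilibrium, absorbed power = emitted power.
Absorbing cross-section = A = 0.002590 m²; emitting surface = 2A = 0.005180 m² (ratio 2).
εS·A_cross = εσ·A_surf·T⁴  ⇒  T⁴ = S/(2σ)   (ε cancels).
T⁴ = 823/(2·5.67×10⁻⁸) = 7.257×10⁹ K⁴.
T = (7.257×10⁹)^(1/4).

T ≈ 292 K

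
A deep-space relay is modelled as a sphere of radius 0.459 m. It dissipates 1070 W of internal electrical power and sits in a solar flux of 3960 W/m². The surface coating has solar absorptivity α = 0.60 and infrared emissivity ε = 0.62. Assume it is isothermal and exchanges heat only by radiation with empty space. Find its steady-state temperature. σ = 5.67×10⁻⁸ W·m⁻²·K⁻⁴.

At steady state, absorbed solar power + internal power = radiated power.
Absorbed: α·S·A_cross = 0.60·3960·0.6619 = 1573 W (cross-section πr²).
Total input = 1573 + 1070 = 2643 W.
Radiated: εσ·A_surf·T⁴ with A_surf = 4πr² = 2.647 m².
T⁴ = 2643/(0.62·5.67×10⁻⁸·2.647) = 2.839×10¹⁰ K⁴.

T ≈ 410 K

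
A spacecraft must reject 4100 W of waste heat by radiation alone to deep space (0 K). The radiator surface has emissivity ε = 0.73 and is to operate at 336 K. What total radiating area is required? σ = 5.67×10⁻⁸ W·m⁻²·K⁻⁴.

P = εσA T⁴ ⇒ A = P/(εσT⁴).
T⁴ = 1.275×10¹⁰ K⁴.
A = 4100/(0.73 × 5.67×10⁻⁸ × 1.275×10¹⁰).

A ≈ 7.77 m²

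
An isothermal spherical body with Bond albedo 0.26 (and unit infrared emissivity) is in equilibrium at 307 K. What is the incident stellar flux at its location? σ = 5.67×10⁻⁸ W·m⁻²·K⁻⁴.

S ≈ 2720 W/m²

(1−a)S·πr² = σ·4πr²·T⁴ ⇒ S = 4σT⁴/(1−a).
S = 4·5.67×10⁻⁸·8.883×10⁹/0.740.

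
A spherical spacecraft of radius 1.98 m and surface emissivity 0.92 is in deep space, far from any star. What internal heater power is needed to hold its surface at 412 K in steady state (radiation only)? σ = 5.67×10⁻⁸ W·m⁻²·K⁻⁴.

P = εσ·4πr²·T⁴.
4πr² = 49.27 m²; T⁴ = 2.881×10¹⁰ K⁴.
P = 0.92·5.67×10⁻⁸·49.27·2.881×10¹⁰.

P ≈ 74000 W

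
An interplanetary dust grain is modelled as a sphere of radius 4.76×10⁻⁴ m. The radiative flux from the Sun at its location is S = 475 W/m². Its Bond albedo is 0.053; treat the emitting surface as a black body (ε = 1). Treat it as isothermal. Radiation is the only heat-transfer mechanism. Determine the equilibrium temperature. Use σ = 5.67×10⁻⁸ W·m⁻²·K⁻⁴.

At equilibrium, absorbed power = emitted power.
Absorbing cross-section = πr² = 7.118×10⁻⁷ m²; emitting surface = 4πr² = 2.847×10⁻⁶ m² (ratio 4).
(1−a)S·A_cross = εσ·A_surf·T⁴  ⇒  T⁴ = (1−a)S/(4σ).
T⁴ = 0.947·475/(4·5.67×10⁻⁸) = 1.983×10⁹ K⁴.
T = (1.983×10⁹)^(1/4).

T ≈ 211 K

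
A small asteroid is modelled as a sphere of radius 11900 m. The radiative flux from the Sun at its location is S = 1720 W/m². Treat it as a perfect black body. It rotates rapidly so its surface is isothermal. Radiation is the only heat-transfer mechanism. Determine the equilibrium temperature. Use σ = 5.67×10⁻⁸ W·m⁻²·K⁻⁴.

At equilibrium, absorbed power = emitted power.
Absorbing cross-section = πr² = 4.449×10⁸ m²; emitting surface = 4πr² = 1.780×10⁹ m² (ratio 4).
S·A_cross = εσ·A_surf·T⁴  ⇒  T⁴ = S/(4σ).
T⁴ = 1.00·1720/(4·5.67×10⁻⁸) = 7.584×10⁹ K⁴.
T = (7.584×10⁹)^(1/4).

T ≈ 295 K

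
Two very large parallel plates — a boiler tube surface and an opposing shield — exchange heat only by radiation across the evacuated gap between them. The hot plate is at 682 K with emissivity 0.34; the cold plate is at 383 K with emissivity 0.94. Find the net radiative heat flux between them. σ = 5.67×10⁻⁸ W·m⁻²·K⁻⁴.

q ≈ 3680 W/m²

For two infinite grey parallel plates, q = σ(T₁⁴ − T₂⁴)/(1/ε₁ + 1/ε₂ − 1).
T₁⁴ − T₂⁴ = 2.163×10¹¹ − 2.152×10¹⁰ = 1.948×10¹¹ K⁴.
1/ε₁ + 1/ε₂ − 1 = 2.941 + 1.064 − 1 = 3.005.
q = 5.67×10⁻⁸ × 1.948×10¹¹ / 3.005.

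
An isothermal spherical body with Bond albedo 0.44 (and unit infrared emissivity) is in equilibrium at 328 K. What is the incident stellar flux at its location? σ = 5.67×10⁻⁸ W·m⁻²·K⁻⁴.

S ≈ 4690 W/m²

(1−a)S·πr² = σ·4πr²·T⁴ ⇒ S = 4σT⁴/(1−a).
S = 4·5.67×10⁻⁸·1.157×10¹⁰/0.560.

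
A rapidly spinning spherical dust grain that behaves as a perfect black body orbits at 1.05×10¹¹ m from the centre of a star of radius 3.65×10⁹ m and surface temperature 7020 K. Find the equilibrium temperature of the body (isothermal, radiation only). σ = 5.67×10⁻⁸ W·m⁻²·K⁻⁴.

T ≈ 925 K

The star's surface emits σT_*⁴; at distance d the flux is S = σT_*⁴(R_*/d)².
S = 5.67×10⁻⁸·(7020)⁴·(3.65×10⁹/1.05×10¹¹)² = 1.664×10⁵ W/m².
For an isothermal sphere T⁴ = (1−a)S/(4σ) = 7.337×10¹¹ K⁴.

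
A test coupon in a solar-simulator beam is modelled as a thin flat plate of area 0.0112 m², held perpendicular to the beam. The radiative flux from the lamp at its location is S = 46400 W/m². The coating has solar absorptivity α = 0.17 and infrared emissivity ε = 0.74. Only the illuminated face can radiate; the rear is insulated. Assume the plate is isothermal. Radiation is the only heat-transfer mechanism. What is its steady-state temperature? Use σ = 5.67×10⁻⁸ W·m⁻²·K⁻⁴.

T ≈ 658 K

At equilibrium, absorbed power = emitted power.
Absorbing cross-section = A = 0.01120 m²; emitting surface = A = 0.01120 m² (ratio 1).
αS·A_cross = εσ·A_surf·T⁴  ⇒  T⁴ = αS/(ε·1σ).
T⁴ = 0.170·46400/(0.74·1·5.67×10⁻⁸) = 1.880×10¹¹ K⁴.
T = (1.880×10¹¹)^(1/4).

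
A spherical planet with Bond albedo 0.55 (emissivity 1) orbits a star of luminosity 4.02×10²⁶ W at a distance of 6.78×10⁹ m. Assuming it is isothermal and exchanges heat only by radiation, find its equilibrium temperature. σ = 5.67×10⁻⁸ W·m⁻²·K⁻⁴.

T ≈ 1080 K

First find the stellar flux at distance d: S = L/(4πd²) = 4.02×10²⁶/(4π·(6.78×10⁹)²) = 6.959×10⁵ W/m².
For an isothermal sphere, absorbed (1−a)S·πr² = emitted σ·4πr²·T⁴, so T⁴ = (1−a)S/(4σ).
T⁴ = 0.450·6.959×10⁵/(4·5.67×10⁻⁸) = 1.381×10¹² K⁴.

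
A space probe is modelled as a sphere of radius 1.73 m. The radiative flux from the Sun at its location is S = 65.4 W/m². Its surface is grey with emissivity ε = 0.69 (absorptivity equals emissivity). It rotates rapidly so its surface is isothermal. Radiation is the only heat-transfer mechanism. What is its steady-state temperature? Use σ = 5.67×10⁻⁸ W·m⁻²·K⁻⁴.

T ≈ 130 K

At equilibrium, absorbed power = emitted power.
Absorbing cross-section = πr² = 9.402 m²; emitting surface = 4πr² = 37.61 m² (ratio 4).
εS·A_cross = εσ·A_surf·T⁴  ⇒  T⁴ = S/(4σ)   (ε cancels).
T⁴ = 65.4/(4·5.67×10⁻⁸) = 2.884×10⁸ K⁴.
T = (2.884×10⁸)^(1/4).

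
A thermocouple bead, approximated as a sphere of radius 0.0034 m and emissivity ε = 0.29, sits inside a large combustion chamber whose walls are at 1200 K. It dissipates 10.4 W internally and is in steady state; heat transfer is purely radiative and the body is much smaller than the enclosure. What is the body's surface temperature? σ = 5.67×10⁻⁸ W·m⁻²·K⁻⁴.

T ≈ 1590 K

For a small grey body in a large enclosure, net radiated power = εσA(T⁴ − T_w⁴).
Steady state: P = εσA(T⁴ − T_w⁴) with A = 4πr² = 1.453×10⁻⁴ m².
T⁴ = P/(εσA) + T_w⁴ = 10.4/(0.29·5.67×10⁻⁸·1.453×10⁻⁴) + (1200)⁴
    = 4.354×10¹² + 2.074×10¹² = 6.428×10¹² K⁴.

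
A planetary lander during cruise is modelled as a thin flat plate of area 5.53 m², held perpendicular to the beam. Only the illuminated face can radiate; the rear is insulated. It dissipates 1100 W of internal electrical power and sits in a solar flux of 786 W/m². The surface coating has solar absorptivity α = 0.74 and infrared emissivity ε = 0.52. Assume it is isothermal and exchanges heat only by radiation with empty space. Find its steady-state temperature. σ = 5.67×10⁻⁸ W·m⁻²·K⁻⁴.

At steady state, absorbed solar power + internal power = radiated power.
Absorbed: α·S·A_cross = 0.74·786·5.530 = 3216 W (cross-section A).
Total input = 3216 + 1100 = 4316 W.
Radiated: εσ·A_surf·T⁴ with A_surf = A = 5.530 m².
T⁴ = 4316/(0.52·5.67×10⁻⁸·5.530) = 2.647×10¹⁰ K⁴.

T ≈ 403 K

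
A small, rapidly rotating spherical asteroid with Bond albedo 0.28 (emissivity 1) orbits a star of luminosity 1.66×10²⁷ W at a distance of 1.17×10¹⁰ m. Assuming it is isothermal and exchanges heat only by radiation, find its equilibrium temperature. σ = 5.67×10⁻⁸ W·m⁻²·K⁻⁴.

T ≈ 1320 K

First find the stellar flux at distance d: S = L/(4πd²) = 1.66×10²⁷/(4π·(1.17×10¹⁰)²) = 9.650×10⁵ W/m².
For an isothermal sphere, absorbed (1−a)S·πr² = emitted σ·4πr²·T⁴, so T⁴ = (1−a)S/(4σ).
T⁴ = 0.720·9.650×10⁵/(4·5.67×10⁻⁸) = 3.063×10¹² K⁴.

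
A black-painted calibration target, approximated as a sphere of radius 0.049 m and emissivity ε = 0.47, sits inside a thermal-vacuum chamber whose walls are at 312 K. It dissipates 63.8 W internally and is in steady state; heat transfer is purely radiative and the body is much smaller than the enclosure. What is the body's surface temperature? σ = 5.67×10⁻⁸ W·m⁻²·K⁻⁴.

T ≈ 546 K

For a small grey body in a large enclosure, net radiated power = εσA(T⁴ − T_w⁴).
Steady state: P = εσA(T⁴ − T_w⁴) with A = 4πr² = 0.03017 m².
T⁴ = P/(εσA) + T_w⁴ = 63.8/(0.47·5.67×10⁻⁸·0.03017) + (312)⁴
    = 7.935×10¹⁰ + 9.476×10⁹ = 8.882×10¹⁰ K⁴.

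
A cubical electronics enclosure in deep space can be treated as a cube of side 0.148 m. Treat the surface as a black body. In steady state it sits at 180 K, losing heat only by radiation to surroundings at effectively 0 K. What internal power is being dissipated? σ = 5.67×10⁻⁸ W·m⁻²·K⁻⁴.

P ≈ 7.82 W

Steady state: P = εσA T⁴.
A = 6L² = 0.1314 m²; T⁴ = (180)⁴ = 1.050×10⁹ K⁴.
P = 1.0 × 5.67×10⁻⁸ × 0.1314 × 1.050×10⁹.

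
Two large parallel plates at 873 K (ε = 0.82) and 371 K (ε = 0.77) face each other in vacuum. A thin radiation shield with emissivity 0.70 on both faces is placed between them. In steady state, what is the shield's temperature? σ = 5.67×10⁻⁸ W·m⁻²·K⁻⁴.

In steady state the net flux on the hot side equals that on the cold side.
σ(T₁⁴−T_s⁴)/D₁ = σ(T_s⁴−T₂⁴)/D₂, with D₁ = 1/ε₁+1/ε_s−1 = 1.648, D₂ = 1/ε_s+1/ε₂−1 = 1.727.
Solve for T_s⁴: T_s⁴ = (D₂·T₁⁴ + D₁·T₂⁴)/(D₁+D₂) = 3.065×10¹¹ K⁴.

T_s ≈ 744 K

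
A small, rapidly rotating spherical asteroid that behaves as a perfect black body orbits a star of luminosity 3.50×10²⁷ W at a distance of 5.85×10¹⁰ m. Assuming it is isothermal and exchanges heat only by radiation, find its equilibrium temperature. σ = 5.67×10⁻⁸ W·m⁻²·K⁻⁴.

T ≈ 774 K

First find the stellar flux at distance d: S = L/(4πd²) = 3.50×10²⁷/(4π·(5.85×10¹⁰)²) = 81390 W/m².
For an isothermal sphere, absorbed (1−a)S·πr² = emitted σ·4πr²·T⁴, so T⁴ = (1−a)S/(4σ).
T⁴ = 1.00·81390/(4·5.67×10⁻⁸) = 3.588×10¹¹ K⁴.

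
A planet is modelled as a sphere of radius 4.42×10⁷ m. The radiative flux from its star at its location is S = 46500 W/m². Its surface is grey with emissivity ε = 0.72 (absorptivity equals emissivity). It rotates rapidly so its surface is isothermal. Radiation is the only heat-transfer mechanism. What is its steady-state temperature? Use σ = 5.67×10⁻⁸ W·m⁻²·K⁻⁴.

T ≈ 673 K

At equilibrium, absorbed power = emitted power.
Absorbing cross-section = πr² = 6.138×10¹⁵ m²; emitting surface = 4πr² = 2.455×10¹⁶ m² (ratio 4).
εS·A_cross = εσ·A_surf·T⁴  ⇒  T⁴ = S/(4σ)   (ε cancels).
T⁴ = 46500/(4·5.67×10⁻⁸) = 2.050×10¹¹ K⁴.
T = (2.050×10¹¹)^(1/4).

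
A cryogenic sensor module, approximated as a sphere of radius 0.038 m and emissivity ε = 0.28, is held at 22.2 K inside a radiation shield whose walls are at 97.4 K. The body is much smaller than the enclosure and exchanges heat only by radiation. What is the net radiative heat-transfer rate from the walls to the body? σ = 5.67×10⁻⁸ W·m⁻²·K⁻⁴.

P_net ≈ 0.0259 W

For a small grey body in a large enclosure: P_net = εσA(T_body⁴ − T_wall⁴).
A = 4πr² = 0.01815 m²; T_body⁴ − T_wall⁴ = 2.429×10⁵ − 9.000×10⁷ = -8.976×10⁷ K⁴.
|P_net| = 0.28·5.67×10⁻⁸·0.01815·8.976×10⁷.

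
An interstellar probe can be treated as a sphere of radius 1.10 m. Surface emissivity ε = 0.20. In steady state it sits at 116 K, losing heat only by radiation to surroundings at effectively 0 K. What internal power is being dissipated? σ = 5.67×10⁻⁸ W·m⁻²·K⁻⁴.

Steady state: P = εσA T⁴.
A = 4πr² = 15.21 m²; T⁴ = (116)⁴ = 1.811×10⁸ K⁴.
P = 0.20 × 5.67×10⁻⁸ × 15.21 × 1.811×10⁸.

P ≈ 31.2 W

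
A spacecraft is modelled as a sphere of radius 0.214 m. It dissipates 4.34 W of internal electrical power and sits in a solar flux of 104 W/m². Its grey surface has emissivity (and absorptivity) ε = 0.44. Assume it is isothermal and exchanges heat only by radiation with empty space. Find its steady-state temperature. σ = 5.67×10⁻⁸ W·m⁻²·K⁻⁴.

T ≈ 166 K

At steady state, absorbed solar power + internal power = radiated power.
Absorbed: α·S·A_cross = 0.44·104·0.1439 = 6.584 W (cross-section πr²).
Total input = 6.584 + 4.34 = 10.92 W.
Radiated: εσ·A_surf·T⁴ with A_surf = 4πr² = 0.5755 m².
T⁴ = 10.92/(0.44·5.67×10⁻⁸·0.5755) = 7.608×10⁸ K⁴.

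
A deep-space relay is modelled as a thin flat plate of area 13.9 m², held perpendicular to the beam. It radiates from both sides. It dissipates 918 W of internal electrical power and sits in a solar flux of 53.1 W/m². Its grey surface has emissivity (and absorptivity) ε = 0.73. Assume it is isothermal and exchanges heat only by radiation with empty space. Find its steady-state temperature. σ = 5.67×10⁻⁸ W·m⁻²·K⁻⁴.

At steady state, absorbed solar power + internal power = radiated power.
Absorbed: α·S·A_cross = 0.73·53.1·13.90 = 538.8 W (cross-section A).
Total input = 538.8 + 918 = 1457 W.
Radiated: εσ·A_surf·T⁴ with A_surf = 2A = 27.80 m².
T⁴ = 1457/(0.73·5.67×10⁻⁸·27.80) = 1.266×10⁹ K⁴.

T ≈ 189 K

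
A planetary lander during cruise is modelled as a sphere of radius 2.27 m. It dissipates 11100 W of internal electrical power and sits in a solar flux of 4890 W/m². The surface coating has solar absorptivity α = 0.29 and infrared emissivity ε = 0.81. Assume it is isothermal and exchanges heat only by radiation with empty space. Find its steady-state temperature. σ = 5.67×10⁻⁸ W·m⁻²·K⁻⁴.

At steady state, absorbed solar power + internal power = radiated power.
Absorbed: α·S·A_cross = 0.29·4890·16.19 = 22960 W (cross-section πr²).
Total input = 22960 + 11100 = 34060 W.
Radiated: εσ·A_surf·T⁴ with A_surf = 4πr² = 64.75 m².
T⁴ = 34060/(0.81·5.67×10⁻⁸·64.75) = 1.145×10¹⁰ K⁴.

T ≈ 327 K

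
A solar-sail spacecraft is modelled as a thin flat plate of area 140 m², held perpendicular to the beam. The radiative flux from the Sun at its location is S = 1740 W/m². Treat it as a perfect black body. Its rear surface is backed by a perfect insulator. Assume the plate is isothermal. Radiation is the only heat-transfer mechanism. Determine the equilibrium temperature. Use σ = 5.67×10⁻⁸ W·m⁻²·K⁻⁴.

At equilibrium, absorbed power = emitted power.
Absorbing cross-section = A = 140.0 m²; emitting surface = A = 140.0 m² (ratio 1).
S·A_cross = εσ·A_surf·T⁴  ⇒  T⁴ = S/(1σ).
T⁴ = 1.00·1740/(1·5.67×10⁻⁸) = 3.069×10¹⁰ K⁴.
T = (3.069×10¹⁰)^(1/4).

T ≈ 419 K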